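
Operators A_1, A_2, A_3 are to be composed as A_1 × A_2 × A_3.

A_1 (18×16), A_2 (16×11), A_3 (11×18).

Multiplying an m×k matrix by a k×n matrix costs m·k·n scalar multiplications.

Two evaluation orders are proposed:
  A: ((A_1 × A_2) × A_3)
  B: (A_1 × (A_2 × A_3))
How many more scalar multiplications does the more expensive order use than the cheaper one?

Order A = ((A_1 × A_2) × A_3): (A_1 × A_2): 18×16 by 16×11 → 18×11, cost 18·16·11 = 3168; ((A_1 × A_2) × A_3): 18×11 by 11×18 → 18×18, cost 18·11·18 = 3564; cumulative 6732. Total 6732.
Order B = (A_1 × (A_2 × A_3)): (A_2 × A_3): 16×11 by 11×18 → 16×18, cost 16·11·18 = 3168; (A_1 × (A_2 × A_3)): 18×16 by 16×18 → 18×18, cost 18·16·18 = 5184; cumulative 8352. Total 8352.
Difference: |6732 − 8352| = 1620.

1620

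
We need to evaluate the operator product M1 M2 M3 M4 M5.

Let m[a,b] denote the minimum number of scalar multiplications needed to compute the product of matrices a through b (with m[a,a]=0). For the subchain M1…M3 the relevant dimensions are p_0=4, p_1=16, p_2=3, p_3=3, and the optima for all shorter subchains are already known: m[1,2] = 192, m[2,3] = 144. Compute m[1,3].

m[1,3] = min over k∈[1,2] of m[1,k]+m[k+1,3]+p_{0}·p_k·p_{3}.
k=1: 0 + 144 + 4·16·3 = 336; k=2: 192 + 0 + 4·3·3 = 228.
Minimum: 228 at k=2.

228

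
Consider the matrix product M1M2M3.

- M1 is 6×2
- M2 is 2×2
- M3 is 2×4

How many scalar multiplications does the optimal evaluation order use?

Order (M1(M2M3)): (M2M3): 2×2 by 2×4 → 2×4, cost 2·2·4 = 16; (M1(M2M3)): 6×2 by 2×4 → 6×4, cost 6·2·4 = 48; cumulative 64. Total 64.
Order ((M1M2)M3): (M1M2): 6×2 by 2×2 → 6×2, cost 6·2·2 = 24; ((M1M2)M3): 6×2 by 2×4 → 6×4, cost 6·2·4 = 48; cumulative 72. Total 72.
Minimum: 64.

64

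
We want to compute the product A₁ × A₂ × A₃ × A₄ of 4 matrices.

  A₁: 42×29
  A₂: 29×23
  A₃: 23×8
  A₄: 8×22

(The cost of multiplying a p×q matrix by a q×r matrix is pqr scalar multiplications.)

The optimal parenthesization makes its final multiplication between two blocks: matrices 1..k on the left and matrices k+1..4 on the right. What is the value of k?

Adjacent pairs: A₁A₂ = 42·29·23 = 28014; A₂A₃ = 29·23·8 = 5336; A₃A₄ = 23·8·22 = 4048.
Length 3: A₁..A₃: k=1: 0+5336+42·29·8=15080; k=2: 28014+0+42·23·8=35742 → min 15080 | A₂..A₄: k=2: 0+4048+29·23·22=18722; k=3: 5336+0+29·8·22=10440 → min 10440.
Top-level splits: k=1: (A₁..A₁)·(A₂..A₄) → 0+10440+42·29·22 = 37236; k=2: (A₁..A₂)·(A₃..A₄) → 28014+4048+42·23·22 = 53314; k=3: (A₁..A₃)·(A₄..A₄) → 15080+0+42·8·22 = 22472.
Best split is after A₃, i.e. k = 3.

3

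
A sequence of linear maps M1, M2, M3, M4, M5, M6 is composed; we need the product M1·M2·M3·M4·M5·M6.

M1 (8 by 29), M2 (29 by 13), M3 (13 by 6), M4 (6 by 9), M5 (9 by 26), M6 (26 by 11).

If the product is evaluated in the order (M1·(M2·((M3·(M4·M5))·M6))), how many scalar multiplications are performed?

(M4·M5): 6×9 by 9×26 → 6×26, cost 6·9·26 = 1404
(M3·(M4·M5)): 13×6 by 6×26 → 13×26, cost 13·6·26 = 2028; cumulative 3432
((M3·(M4·M5))·M6): 13×26 by 26×11 → 13×11, cost 13·26·11 = 3718; cumulative 7150
(M2·((M3·(M4·M5))·M6)): 29×13 by 13×11 → 29×11, cost 29·13·11 = 4147; cumulative 11297
(M1·(M2·((M3·(M4·M5))·M6))): 8×29 by 29×11 → 8×11, cost 8·29·11 = 2552; cumulative 13849
Total: 13849 scalar multiplications.

13849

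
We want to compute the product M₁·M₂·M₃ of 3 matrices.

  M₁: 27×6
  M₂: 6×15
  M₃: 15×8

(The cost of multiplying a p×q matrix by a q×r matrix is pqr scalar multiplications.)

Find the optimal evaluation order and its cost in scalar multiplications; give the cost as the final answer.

2016

(M₁·(M₂·M₃)): cost 2016.
((M₁·M₂)·M₃): cost 5670.
Optimal: (M₁·(M₂·M₃)) with cost 2016.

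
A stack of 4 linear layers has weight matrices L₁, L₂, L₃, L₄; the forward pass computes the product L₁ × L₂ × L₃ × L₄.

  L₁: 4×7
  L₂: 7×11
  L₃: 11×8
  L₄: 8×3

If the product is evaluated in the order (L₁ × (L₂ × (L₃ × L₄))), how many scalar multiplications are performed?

(L₃ × L₄): 11×8 by 8×3 → 11×3, cost 11·8·3 = 264
(L₂ × (L₃ × L₄)): 7×11 by 11×3 → 7×3, cost 7·11·3 = 231; cumulative 495
(L₁ × (L₂ × (L₃ × L₄))): 4×7 by 7×3 → 4×3, cost 4·7·3 = 84; cumulative 579
Total: 579 scalar multiplications.

579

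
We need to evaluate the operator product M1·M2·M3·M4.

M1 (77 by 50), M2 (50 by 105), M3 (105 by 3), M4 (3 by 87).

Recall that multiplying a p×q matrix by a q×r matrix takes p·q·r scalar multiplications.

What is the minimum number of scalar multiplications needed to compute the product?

47397

Adjacent pairs: M1M2 = 77·50·105 = 404250; M2M3 = 50·105·3 = 15750; M3M4 = 105·3·87 = 27405.
Length 3: M1..M3: k=1: 0+15750+77·50·3=27300; k=2: 404250+0+77·105·3=428505 → min 27300 | M2..M4: k=2: 0+27405+50·105·87=484155; k=3: 15750+0+50·3·87=28800 → min 28800.
Length 4: M1..M4: k=1: 0+28800+77·50·87=363750; k=2: 404250+27405+77·105·87=1135050; k=3: 27300+0+77·3·87=47397 → min 47397.
Optimal order: ((M1·(M2·M3))·M4) with cost 47397.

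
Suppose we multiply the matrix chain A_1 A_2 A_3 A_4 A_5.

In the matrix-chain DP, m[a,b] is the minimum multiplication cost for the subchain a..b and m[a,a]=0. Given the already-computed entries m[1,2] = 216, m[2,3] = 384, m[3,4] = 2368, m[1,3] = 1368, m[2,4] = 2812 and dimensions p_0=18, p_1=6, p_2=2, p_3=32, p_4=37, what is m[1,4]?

3916

m[1,4] = min over k∈[1,3] of m[1,k]+m[k+1,4]+p_{0}·p_k·p_{4}.
k=1: 0 + 2812 + 18·6·37 = 6808; k=2: 216 + 2368 + 18·2·37 = 3916; k=3: 1368 + 0 + 18·32·37 = 22680.
Minimum: 3916 at k=2.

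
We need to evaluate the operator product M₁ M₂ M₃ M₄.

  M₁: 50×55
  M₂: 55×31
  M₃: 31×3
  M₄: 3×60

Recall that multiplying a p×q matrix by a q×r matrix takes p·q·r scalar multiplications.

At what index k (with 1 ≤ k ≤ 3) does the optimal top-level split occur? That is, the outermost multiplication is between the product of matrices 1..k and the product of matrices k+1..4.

3

Adjacent pairs: M₁M₂ = 50·55·31 = 85250; M₂M₃ = 55·31·3 = 5115; M₃M₄ = 31·3·60 = 5580.
Length 3: M₁..M₃: k=1: 0+5115+50·55·3=13365; k=2: 85250+0+50·31·3=89900 → min 13365 | M₂..M₄: k=2: 0+5580+55·31·60=107880; k=3: 5115+0+55·3·60=15015 → min 15015.
Top-level splits: k=1: (M₁..M₁)·(M₂..M₄) → 0+15015+50·55·60 = 180015; k=2: (M₁..M₂)·(M₃..M₄) → 85250+5580+50·31·60 = 183830; k=3: (M₁..M₃)·(M₄..M₄) → 13365+0+50·3·60 = 22365.
Best split is after M₃, i.e. k = 3.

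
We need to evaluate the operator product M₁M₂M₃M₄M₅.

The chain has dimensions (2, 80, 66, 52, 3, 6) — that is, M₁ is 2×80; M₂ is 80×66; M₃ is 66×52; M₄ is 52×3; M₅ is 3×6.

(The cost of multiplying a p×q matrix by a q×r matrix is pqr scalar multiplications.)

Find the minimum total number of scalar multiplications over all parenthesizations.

Adjacent pairs: M₁M₂ = 2·80·66 = 10560; M₂M₃ = 80·66·52 = 274560; M₃M₄ = 66·52·3 = 10296; M₄M₅ = 52·3·6 = 936.
Length 3: M₁..M₃: k=1: 0+274560+2·80·52=282880; k=2: 10560+0+2·66·52=17424 → min 17424 | M₂..M₄: k=2: 0+10296+80·66·3=26136; k=3: 274560+0+80·52·3=287040 → min 26136 | M₃..M₅: k=3: 0+936+66·52·6=21528; k=4: 10296+0+66·3·6=11484 → min 11484.
Length 4: M₁..M₄: k=1: 0+26136+2·80·3=26616; k=2: 10560+10296+2·66·3=21252; k=3: 17424+0+2·52·3=17736 → min 17736 | M₂..M₅: k=2: 0+11484+80·66·6=43164; k=3: 274560+936+80·52·6=300456; k=4: 26136+0+80·3·6=27576 → min 27576.
Length 5: M₁..M₅: k=1: 0+27576+2·80·6=28536; k=2: 10560+11484+2·66·6=22836; k=3: 17424+936+2·52·6=18984; k=4: 17736+0+2·3·6=17772 → min 17772.
Optimal order: ((((M₁M₂)M₃)M₄)M₅) with cost 17772.

17772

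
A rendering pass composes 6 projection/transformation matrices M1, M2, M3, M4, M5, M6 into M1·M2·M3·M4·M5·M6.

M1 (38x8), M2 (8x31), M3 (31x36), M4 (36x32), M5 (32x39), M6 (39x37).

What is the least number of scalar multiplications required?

Adjacent pairs: M1M2 = 38·8·31 = 9424; M2M3 = 8·31·36 = 8928; M3M4 = 31·36·32 = 35712; M4M5 = 36·32·39 = 44928; M5M6 = 32·39·37 = 46176.
Length 3: M1..M3: k=1: 0+8928+38·8·36=19872; k=2: 9424+0+38·31·36=51832 → min 19872 | M2..M4: k=2: 0+35712+8·31·32=43648; k=3: 8928+0+8·36·32=18144 → min 18144 | M3..M5: k=3: 0+44928+31·36·39=88452; k=4: 35712+0+31·32·39=74400 → min 74400 | M4..M6: k=4: 0+46176+36·32·37=88800; k=5: 44928+0+36·39·37=96876 → min 88800.
Length 4: M1..M4: k=1: 0+18144+38·8·32=27872; k=2: 9424+35712+38·31·32=82832; k=3: 19872+0+38·36·32=63648 → min 27872 | M2..M5: k=2: 0+74400+8·31·39=84072; k=3: 8928+44928+8·36·39=65088; k=4: 18144+0+8·32·39=28128 → min 28128 | M3..M6: k=3: 0+88800+31·36·37=130092; k=4: 35712+46176+31·32·37=118592; k=5: 74400+0+31·39·37=119133 → min 118592.
Length 5: M1..M5: k=1: 0+28128+38·8·39=39984; k=2: 9424+74400+38·31·39=129766; k=3: 19872+44928+38·36·39=118152; k=4: 27872+0+38·32·39=75296 → min 39984 | M2..M6: k=2: 0+118592+8·31·37=127768; k=3: 8928+88800+8·36·37=108384; k=4: 18144+46176+8·32·37=73792; k=5: 28128+0+8·39·37=39672 → min 39672.
Length 6: M1..M6: k=1: 0+39672+38·8·37=50920; k=2: 9424+118592+38·31·37=171602; k=3: 19872+88800+38·36·37=159288; k=4: 27872+46176+38·32·37=119040; k=5: 39984+0+38·39·37=94818 → min 50920.
Optimal order: (M1·((((M2·M3)·M4)·M5)·M6)) with cost 50920.

50920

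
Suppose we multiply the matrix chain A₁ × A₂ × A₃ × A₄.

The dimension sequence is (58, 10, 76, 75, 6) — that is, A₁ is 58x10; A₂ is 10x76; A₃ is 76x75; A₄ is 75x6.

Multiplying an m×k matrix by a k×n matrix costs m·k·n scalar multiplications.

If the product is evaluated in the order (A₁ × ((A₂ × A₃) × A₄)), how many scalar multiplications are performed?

64980

(A₂ × A₃): 10×76 by 76×75 → 10×75, cost 10·76·75 = 57000
((A₂ × A₃) × A₄): 10×75 by 75×6 → 10×6, cost 10·75·6 = 4500; cumulative 61500
(A₁ × ((A₂ × A₃) × A₄)): 58×10 by 10×6 → 58×6, cost 58·10·6 = 3480; cumulative 64980
Total: 64980 scalar multiplications.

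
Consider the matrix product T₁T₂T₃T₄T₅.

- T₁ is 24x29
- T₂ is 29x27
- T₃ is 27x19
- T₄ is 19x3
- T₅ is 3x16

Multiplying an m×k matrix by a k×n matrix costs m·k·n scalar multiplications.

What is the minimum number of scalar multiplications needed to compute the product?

Adjacent pairs: T₁T₂ = 24·29·27 = 18792; T₂T₃ = 29·27·19 = 14877; T₃T₄ = 27·19·3 = 1539; T₄T₅ = 19·3·16 = 912.
Length 3: T₁..T₃: k=1: 0+14877+24·29·19=28101; k=2: 18792+0+24·27·19=31104 → min 28101 | T₂..T₄: k=2: 0+1539+29·27·3=3888; k=3: 14877+0+29·19·3=16530 → min 3888 | T₃..T₅: k=3: 0+912+27·19·16=9120; k=4: 1539+0+27·3·16=2835 → min 2835.
Length 4: T₁..T₄: k=1: 0+3888+24·29·3=5976; k=2: 18792+1539+24·27·3=22275; k=3: 28101+0+24·19·3=29469 → min 5976 | T₂..T₅: k=2: 0+2835+29·27·16=15363; k=3: 14877+912+29·19·16=24605; k=4: 3888+0+29·3·16=5280 → min 5280.
Length 5: T₁..T₅: k=1: 0+5280+24·29·16=16416; k=2: 18792+2835+24·27·16=31995; k=3: 28101+912+24·19·16=36309; k=4: 5976+0+24·3·16=7128 → min 7128.
Optimal order: ((T₁(T₂(T₃T₄)))T₅) with cost 7128.

7128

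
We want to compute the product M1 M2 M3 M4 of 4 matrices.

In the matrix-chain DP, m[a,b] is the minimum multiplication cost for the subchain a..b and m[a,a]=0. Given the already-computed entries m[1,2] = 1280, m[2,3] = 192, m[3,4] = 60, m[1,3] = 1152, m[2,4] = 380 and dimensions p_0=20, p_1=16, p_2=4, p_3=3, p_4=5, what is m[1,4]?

1452

m[1,4] = min over k∈[1,3] of m[1,k]+m[k+1,4]+p_{0}·p_k·p_{4}.
k=1: 0 + 380 + 20·16·5 = 1980; k=2: 1280 + 60 + 20·4·5 = 1740; k=3: 1152 + 0 + 20·3·5 = 1452.
Minimum: 1452 at k=3.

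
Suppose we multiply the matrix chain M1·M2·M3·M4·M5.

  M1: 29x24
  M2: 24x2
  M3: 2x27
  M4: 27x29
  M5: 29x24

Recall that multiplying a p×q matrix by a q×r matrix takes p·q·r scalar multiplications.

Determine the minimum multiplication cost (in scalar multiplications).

5742

Adjacent pairs: M1M2 = 29·24·2 = 1392; M2M3 = 24·2·27 = 1296; M3M4 = 2·27·29 = 1566; M4M5 = 27·29·24 = 18792.
Length 3: M1..M3: k=1: 0+1296+29·24·27=20088; k=2: 1392+0+29·2·27=2958 → min 2958 | M2..M4: k=2: 0+1566+24·2·29=2958; k=3: 1296+0+24·27·29=20088 → min 2958 | M3..M5: k=3: 0+18792+2·27·24=20088; k=4: 1566+0+2·29·24=2958 → min 2958.
Length 4: M1..M4: k=1: 0+2958+29·24·29=23142; k=2: 1392+1566+29·2·29=4640; k=3: 2958+0+29·27·29=25665 → min 4640 | M2..M5: k=2: 0+2958+24·2·24=4110; k=3: 1296+18792+24·27·24=35640; k=4: 2958+0+24·29·24=19662 → min 4110.
Length 5: M1..M5: k=1: 0+4110+29·24·24=20814; k=2: 1392+2958+29·2·24=5742; k=3: 2958+18792+29·27·24=40542; k=4: 4640+0+29·29·24=24824 → min 5742.
Optimal order: ((M1·M2)·((M3·M4)·M5)) with cost 5742.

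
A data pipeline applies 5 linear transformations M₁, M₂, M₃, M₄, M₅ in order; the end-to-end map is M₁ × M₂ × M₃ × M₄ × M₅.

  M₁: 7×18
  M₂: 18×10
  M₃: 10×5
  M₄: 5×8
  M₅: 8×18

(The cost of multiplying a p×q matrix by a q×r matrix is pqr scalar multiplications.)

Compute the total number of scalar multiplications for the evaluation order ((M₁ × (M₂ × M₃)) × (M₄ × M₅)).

(M₂ × M₃): 18×10 by 10×5 → 18×5, cost 18·10·5 = 900
(M₁ × (M₂ × M₃)): 7×18 by 18×5 → 7×5, cost 7·18·5 = 630; cumulative 1530
(M₄ × M₅): 5×8 by 8×18 → 5×18, cost 5·8·18 = 720
((M₁ × (M₂ × M₃)) × (M₄ × M₅)): 7×5 by 5×18 → 7×18, cost 7·5·18 = 630; cumulative 2880
Total: 2880 scalar multiplications.

2880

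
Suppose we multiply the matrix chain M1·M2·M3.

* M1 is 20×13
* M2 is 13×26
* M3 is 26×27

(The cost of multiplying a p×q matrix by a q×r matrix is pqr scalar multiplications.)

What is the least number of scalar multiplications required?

Order (M1·(M2·M3)): (M2·M3): 13×26 by 26×27 → 13×27, cost 13·26·27 = 9126; (M1·(M2·M3)): 20×13 by 13×27 → 20×27, cost 20·13·27 = 7020; cumulative 16146. Total 16146.
Order ((M1·M2)·M3): (M1·M2): 20×13 by 13×26 → 20×26, cost 20·13·26 = 6760; ((M1·M2)·M3): 20×26 by 26×27 → 20×27, cost 20·26·27 = 14040; cumulative 20800. Total 20800.
Minimum: 16146.

16146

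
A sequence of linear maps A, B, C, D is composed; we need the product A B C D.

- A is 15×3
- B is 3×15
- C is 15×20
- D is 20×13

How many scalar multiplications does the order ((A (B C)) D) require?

5700

(B C): 3×15 by 15×20 → 3×20, cost 3·15·20 = 900
(A (B C)): 15×3 by 3×20 → 15×20, cost 15·3·20 = 900; cumulative 1800
((A (B C)) D): 15×20 by 20×13 → 15×13, cost 15·20·13 = 3900; cumulative 5700
Total: 5700 scalar multiplications.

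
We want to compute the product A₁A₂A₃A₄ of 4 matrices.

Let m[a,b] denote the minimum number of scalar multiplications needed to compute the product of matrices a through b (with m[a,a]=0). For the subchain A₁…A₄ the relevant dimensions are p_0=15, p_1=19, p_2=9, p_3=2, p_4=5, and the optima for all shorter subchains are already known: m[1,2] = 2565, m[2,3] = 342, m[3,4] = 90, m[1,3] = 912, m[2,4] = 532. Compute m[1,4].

1062

m[1,4] = min over k∈[1,3] of m[1,k]+m[k+1,4]+p_{0}·p_k·p_{4}.
k=1: 0 + 532 + 15·19·5 = 1957; k=2: 2565 + 90 + 15·9·5 = 3330; k=3: 912 + 0 + 15·2·5 = 1062.
Minimum: 1062 at k=3.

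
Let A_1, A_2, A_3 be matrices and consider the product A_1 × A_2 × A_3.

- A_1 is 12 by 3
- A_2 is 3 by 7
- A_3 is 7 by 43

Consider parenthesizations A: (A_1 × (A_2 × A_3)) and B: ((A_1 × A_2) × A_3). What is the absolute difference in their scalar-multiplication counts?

Order A = (A_1 × (A_2 × A_3)): (A_2 × A_3): 3×7 by 7×43 → 3×43, cost 3·7·43 = 903; (A_1 × (A_2 × A_3)): 12×3 by 3×43 → 12×43, cost 12·3·43 = 1548; cumulative 2451. Total 2451.
Order B = ((A_1 × A_2) × A_3): (A_1 × A_2): 12×3 by 3×7 → 12×7, cost 12·3·7 = 252; ((A_1 × A_2) × A_3): 12×7 by 7×43 → 12×43, cost 12·7·43 = 3612; cumulative 3864. Total 3864.
Difference: |2451 − 3864| = 1413.

1413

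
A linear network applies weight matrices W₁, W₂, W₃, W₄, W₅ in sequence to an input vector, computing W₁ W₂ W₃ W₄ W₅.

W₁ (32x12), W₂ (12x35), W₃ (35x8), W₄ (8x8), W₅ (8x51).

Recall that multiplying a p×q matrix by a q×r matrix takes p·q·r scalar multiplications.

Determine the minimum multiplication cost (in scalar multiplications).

20256

Adjacent pairs: W₁W₂ = 32·12·35 = 13440; W₂W₃ = 12·35·8 = 3360; W₃W₄ = 35·8·8 = 2240; W₄W₅ = 8·8·51 = 3264.
Length 3: W₁..W₃: k=1: 0+3360+32·12·8=6432; k=2: 13440+0+32·35·8=22400 → min 6432 | W₂..W₄: k=2: 0+2240+12·35·8=5600; k=3: 3360+0+12·8·8=4128 → min 4128 | W₃..W₅: k=3: 0+3264+35·8·51=17544; k=4: 2240+0+35·8·51=16520 → min 16520.
Length 4: W₁..W₄: k=1: 0+4128+32·12·8=7200; k=2: 13440+2240+32·35·8=24640; k=3: 6432+0+32·8·8=8480 → min 7200 | W₂..W₅: k=2: 0+16520+12·35·51=37940; k=3: 3360+3264+12·8·51=11520; k=4: 4128+0+12·8·51=9024 → min 9024.
Length 5: W₁..W₅: k=1: 0+9024+32·12·51=28608; k=2: 13440+16520+32·35·51=87080; k=3: 6432+3264+32·8·51=22752; k=4: 7200+0+32·8·51=20256 → min 20256.
Optimal order: ((W₁ ((W₂ W₃) W₄)) W₅) with cost 20256.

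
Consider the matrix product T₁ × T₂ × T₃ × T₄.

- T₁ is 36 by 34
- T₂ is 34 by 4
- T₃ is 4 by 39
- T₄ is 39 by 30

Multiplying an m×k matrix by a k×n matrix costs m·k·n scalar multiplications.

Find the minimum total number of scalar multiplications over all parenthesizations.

13896

Adjacent pairs: T₁T₂ = 36·34·4 = 4896; T₂T₃ = 34·4·39 = 5304; T₃T₄ = 4·39·30 = 4680.
Length 3: T₁..T₃: k=1: 0+5304+36·34·39=53040; k=2: 4896+0+36·4·39=10512 → min 10512 | T₂..T₄: k=2: 0+4680+34·4·30=8760; k=3: 5304+0+34·39·30=45084 → min 8760.
Length 4: T₁..T₄: k=1: 0+8760+36·34·30=45480; k=2: 4896+4680+36·4·30=13896; k=3: 10512+0+36·39·30=52632 → min 13896.
Optimal order: ((T₁ × T₂) × (T₃ × T₄)) with cost 13896.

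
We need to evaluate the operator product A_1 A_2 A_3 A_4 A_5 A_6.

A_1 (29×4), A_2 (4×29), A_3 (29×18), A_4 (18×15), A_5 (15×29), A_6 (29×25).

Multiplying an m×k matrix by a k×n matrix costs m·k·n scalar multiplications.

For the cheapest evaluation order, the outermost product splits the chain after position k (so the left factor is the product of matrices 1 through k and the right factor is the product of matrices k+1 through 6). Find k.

Adjacent pairs: A_1A_2 = 29·4·29 = 3364; A_2A_3 = 4·29·18 = 2088; A_3A_4 = 29·18·15 = 7830; A_4A_5 = 18·15·29 = 7830; A_5A_6 = 15·29·25 = 10875.
Length 3: A_1..A_3: k=1: 0+2088+29·4·18=4176; k=2: 3364+0+29·29·18=18502 → min 4176 | A_2..A_4: k=2: 0+7830+4·29·15=9570; k=3: 2088+0+4·18·15=3168 → min 3168 | A_3..A_5: k=3: 0+7830+29·18·29=22968; k=4: 7830+0+29·15·29=20445 → min 20445 | A_4..A_6: k=4: 0+10875+18·15·25=17625; k=5: 7830+0+18·29·25=20880 → min 17625.
Length 4: A_1..A_4: k=1: 0+3168+29·4·15=4908; k=2: 3364+7830+29·29·15=23809; k=3: 4176+0+29·18·15=12006 → min 4908 | A_2..A_5: k=2: 0+20445+4·29·29=23809; k=3: 2088+7830+4·18·29=12006; k=4: 3168+0+4·15·29=4908 → min 4908 | A_3..A_6: k=3: 0+17625+29·18·25=30675; k=4: 7830+10875+29·15·25=29580; k=5: 20445+0+29·29·25=41470 → min 29580.
Length 5: A_1..A_5: k=1: 0+4908+29·4·29=8272; k=2: 3364+20445+29·29·29=48198; k=3: 4176+7830+29·18·29=27144; k=4: 4908+0+29·15·29=17523 → min 8272 | A_2..A_6: k=2: 0+29580+4·29·25=32480; k=3: 2088+17625+4·18·25=21513; k=4: 3168+10875+4·15·25=15543; k=5: 4908+0+4·29·25=7808 → min 7808.
Top-level splits: k=1: (A_1..A_1)·(A_2..A_6) → 0+7808+29·4·25 = 10708; k=2: (A_1..A_2)·(A_3..A_6) → 3364+29580+29·29·25 = 53969; k=3: (A_1..A_3)·(A_4..A_6) → 4176+17625+29·18·25 = 34851; k=4: (A_1..A_4)·(A_5..A_6) → 4908+10875+29·15·25 = 26658; k=5: (A_1..A_5)·(A_6..A_6) → 8272+0+29·29·25 = 29297.
Best split is after A_1, i.e. k = 1.

1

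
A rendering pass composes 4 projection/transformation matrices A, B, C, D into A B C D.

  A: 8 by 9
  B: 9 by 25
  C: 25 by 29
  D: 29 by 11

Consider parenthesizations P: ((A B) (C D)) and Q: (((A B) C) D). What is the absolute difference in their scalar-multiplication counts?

1823

Order P = ((A B) (C D)): (A B): 8×9 by 9×25 → 8×25, cost 8·9·25 = 1800; (C D): 25×29 by 29×11 → 25×11, cost 25·29·11 = 7975; ((A B) (C D)): 8×25 by 25×11 → 8×11, cost 8·25·11 = 2200; cumulative 11975. Total 11975.
Order Q = (((A B) C) D): (A B): 8×9 by 9×25 → 8×25, cost 8·9·25 = 1800; ((A B) C): 8×25 by 25×29 → 8×29, cost 8·25·29 = 5800; cumulative 7600; (((A B) C) D): 8×29 by 29×11 → 8×11, cost 8·29·11 = 2552; cumulative 10152. Total 10152.
Difference: |11975 − 10152| = 1823.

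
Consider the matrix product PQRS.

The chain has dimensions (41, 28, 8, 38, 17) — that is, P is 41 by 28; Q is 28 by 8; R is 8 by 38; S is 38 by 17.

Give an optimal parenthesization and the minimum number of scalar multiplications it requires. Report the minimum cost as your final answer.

Adjacent pairs: PQ = 41·28·8 = 9184; QR = 28·8·38 = 8512; RS = 8·38·17 = 5168.
Length 3: P..R: k=1: 0+8512+41·28·38=52136; k=2: 9184+0+41·8·38=21648 → min 21648 | Q..S: k=2: 0+5168+28·8·17=8976; k=3: 8512+0+28·38·17=26600 → min 8976.
Length 4: P..S: k=1: 0+8976+41·28·17=28492; k=2: 9184+5168+41·8·17=19928; k=3: 21648+0+41·38·17=48134 → min 19928.
Optimal parenthesization: ((PQ)(RS)) with cost 19928.

19928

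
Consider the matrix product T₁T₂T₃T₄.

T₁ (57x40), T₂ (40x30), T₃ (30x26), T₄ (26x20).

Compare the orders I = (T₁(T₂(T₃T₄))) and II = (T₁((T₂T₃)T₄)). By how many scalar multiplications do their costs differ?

Order I = (T₁(T₂(T₃T₄))): (T₃T₄): 30×26 by 26×20 → 30×20, cost 30·26·20 = 15600; (T₂(T₃T₄)): 40×30 by 30×20 → 40×20, cost 40·30·20 = 24000; cumulative 39600; (T₁(T₂(T₃T₄))): 57×40 by 40×20 → 57×20, cost 57·40·20 = 45600; cumulative 85200. Total 85200.
Order II = (T₁((T₂T₃)T₄)): (T₂T₃): 40×30 by 30×26 → 40×26, cost 40·30·26 = 31200; ((T₂T₃)T₄): 40×26 by 26×20 → 40×20, cost 40·26·20 = 20800; cumulative 52000; (T₁((T₂T₃)T₄)): 57×40 by 40×20 → 57×20, cost 57·40·20 = 45600; cumulative 97600. Total 97600.
Difference: |85200 − 97600| = 12400.

12400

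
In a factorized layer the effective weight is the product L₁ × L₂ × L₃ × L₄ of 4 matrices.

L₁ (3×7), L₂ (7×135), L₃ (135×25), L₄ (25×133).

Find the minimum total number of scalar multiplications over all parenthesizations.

Adjacent pairs: L₁L₂ = 3·7·135 = 2835; L₂L₃ = 7·135·25 = 23625; L₃L₄ = 135·25·133 = 448875.
Length 3: L₁..L₃: k=1: 0+23625+3·7·25=24150; k=2: 2835+0+3·135·25=12960 → min 12960 | L₂..L₄: k=2: 0+448875+7·135·133=574560; k=3: 23625+0+7·25·133=46900 → min 46900.
Length 4: L₁..L₄: k=1: 0+46900+3·7·133=49693; k=2: 2835+448875+3·135·133=505575; k=3: 12960+0+3·25·133=22935 → min 22935.
Optimal order: (((L₁ × L₂) × L₃) × L₄) with cost 22935.

22935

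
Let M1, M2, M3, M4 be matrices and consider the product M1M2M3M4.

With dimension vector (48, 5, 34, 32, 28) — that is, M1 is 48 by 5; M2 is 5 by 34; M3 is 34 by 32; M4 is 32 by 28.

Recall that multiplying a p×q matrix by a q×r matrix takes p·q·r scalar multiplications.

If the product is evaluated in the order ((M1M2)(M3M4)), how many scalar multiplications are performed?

84320

(M1M2): 48×5 by 5×34 → 48×34, cost 48·5·34 = 8160
(M3M4): 34×32 by 32×28 → 34×28, cost 34·32·28 = 30464
((M1M2)(M3M4)): 48×34 by 34×28 → 48×28, cost 48·34·28 = 45696; cumulative 84320
Total: 84320 scalar multiplications.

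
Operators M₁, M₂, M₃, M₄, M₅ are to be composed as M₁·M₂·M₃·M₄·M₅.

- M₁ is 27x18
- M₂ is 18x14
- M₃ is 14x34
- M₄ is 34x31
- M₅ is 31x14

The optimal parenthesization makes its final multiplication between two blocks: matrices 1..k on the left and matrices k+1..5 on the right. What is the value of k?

1

Adjacent pairs: M₁M₂ = 27·18·14 = 6804; M₂M₃ = 18·14·34 = 8568; M₃M₄ = 14·34·31 = 14756; M₄M₅ = 34·31·14 = 14756.
Length 3: M₁..M₃: k=1: 0+8568+27·18·34=25092; k=2: 6804+0+27·14·34=19656 → min 19656 | M₂..M₄: k=2: 0+14756+18·14·31=22568; k=3: 8568+0+18·34·31=27540 → min 22568 | M₃..M₅: k=3: 0+14756+14·34·14=21420; k=4: 14756+0+14·31·14=20832 → min 20832.
Length 4: M₁..M₄: k=1: 0+22568+27·18·31=37634; k=2: 6804+14756+27·14·31=33278; k=3: 19656+0+27·34·31=48114 → min 33278 | M₂..M₅: k=2: 0+20832+18·14·14=24360; k=3: 8568+14756+18·34·14=31892; k=4: 22568+0+18·31·14=30380 → min 24360.
Top-level splits: k=1: (M₁..M₁)·(M₂..M₅) → 0+24360+27·18·14 = 31164; k=2: (M₁..M₂)·(M₃..M₅) → 6804+20832+27·14·14 = 32928; k=3: (M₁..M₃)·(M₄..M₅) → 19656+14756+27·34·14 = 47264; k=4: (M₁..M₄)·(M₅..M₅) → 33278+0+27·31·14 = 44996.
Best split is after M₁, i.e. k = 1.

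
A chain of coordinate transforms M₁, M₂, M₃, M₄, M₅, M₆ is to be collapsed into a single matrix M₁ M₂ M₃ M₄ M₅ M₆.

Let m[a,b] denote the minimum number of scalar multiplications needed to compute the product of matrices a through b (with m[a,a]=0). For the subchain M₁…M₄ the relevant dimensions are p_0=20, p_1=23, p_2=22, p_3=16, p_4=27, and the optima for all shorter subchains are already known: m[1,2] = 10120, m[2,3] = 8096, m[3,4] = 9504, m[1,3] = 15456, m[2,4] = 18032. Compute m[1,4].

m[1,4] = min over k∈[1,3] of m[1,k]+m[k+1,4]+p_{0}·p_k·p_{4}.
k=1: 0 + 18032 + 20·23·27 = 30452; k=2: 10120 + 9504 + 20·22·27 = 31504; k=3: 15456 + 0 + 20·16·27 = 24096.
Minimum: 24096 at k=3.

24096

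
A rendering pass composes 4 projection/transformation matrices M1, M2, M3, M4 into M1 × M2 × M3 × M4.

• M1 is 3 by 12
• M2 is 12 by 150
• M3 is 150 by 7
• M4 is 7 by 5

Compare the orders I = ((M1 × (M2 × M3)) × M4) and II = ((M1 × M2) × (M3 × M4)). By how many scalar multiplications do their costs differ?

Order I = ((M1 × (M2 × M3)) × M4): (M2 × M3): 12×150 by 150×7 → 12×7, cost 12·150·7 = 12600; (M1 × (M2 × M3)): 3×12 by 12×7 → 3×7, cost 3·12·7 = 252; cumulative 12852; ((M1 × (M2 × M3)) × M4): 3×7 by 7×5 → 3×5, cost 3·7·5 = 105; cumulative 12957. Total 12957.
Order II = ((M1 × M2) × (M3 × M4)): (M1 × M2): 3×12 by 12×150 → 3×150, cost 3·12·150 = 5400; (M3 × M4): 150×7 by 7×5 → 150×5, cost 150·7·5 = 5250; ((M1 × M2) × (M3 × M4)): 3×150 by 150×5 → 3×5, cost 3·150·5 = 2250; cumulative 12900. Total 12900.
Difference: |12957 − 12900| = 57.

57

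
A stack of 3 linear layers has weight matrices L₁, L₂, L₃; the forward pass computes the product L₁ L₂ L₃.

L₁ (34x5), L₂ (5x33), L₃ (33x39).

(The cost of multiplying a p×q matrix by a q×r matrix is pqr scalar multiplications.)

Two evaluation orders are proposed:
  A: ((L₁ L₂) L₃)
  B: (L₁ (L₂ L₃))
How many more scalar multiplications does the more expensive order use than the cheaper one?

Order A = ((L₁ L₂) L₃): (L₁ L₂): 34×5 by 5×33 → 34×33, cost 34·5·33 = 5610; ((L₁ L₂) L₃): 34×33 by 33×39 → 34×39, cost 34·33·39 = 43758; cumulative 49368. Total 49368.
Order B = (L₁ (L₂ L₃)): (L₂ L₃): 5×33 by 33×39 → 5×39, cost 5·33·39 = 6435; (L₁ (L₂ L₃)): 34×5 by 5×39 → 34×39, cost 34·5·39 = 6630; cumulative 13065. Total 13065.
Difference: |49368 − 13065| = 36303.

36303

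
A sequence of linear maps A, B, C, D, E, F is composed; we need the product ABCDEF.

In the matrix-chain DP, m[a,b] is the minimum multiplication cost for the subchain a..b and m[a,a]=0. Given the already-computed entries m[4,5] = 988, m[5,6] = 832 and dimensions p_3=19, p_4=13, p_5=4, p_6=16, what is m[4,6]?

2204

m[4,6] = min over k∈[4,5] of m[4,k]+m[k+1,6]+p_{3}·p_k·p_{6}.
k=4: 0 + 832 + 19·13·16 = 4784; k=5: 988 + 0 + 19·4·16 = 2204.
Minimum: 2204 at k=5.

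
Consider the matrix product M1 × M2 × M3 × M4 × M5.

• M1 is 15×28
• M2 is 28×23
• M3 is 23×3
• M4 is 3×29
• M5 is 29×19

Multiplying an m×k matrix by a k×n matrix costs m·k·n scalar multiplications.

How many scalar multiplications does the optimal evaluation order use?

5700

Adjacent pairs: M1M2 = 15·28·23 = 9660; M2M3 = 28·23·3 = 1932; M3M4 = 23·3·29 = 2001; M4M5 = 3·29·19 = 1653.
Length 3: M1..M3: k=1: 0+1932+15·28·3=3192; k=2: 9660+0+15·23·3=10695 → min 3192 | M2..M4: k=2: 0+2001+28·23·29=20677; k=3: 1932+0+28·3·29=4368 → min 4368 | M3..M5: k=3: 0+1653+23·3·19=2964; k=4: 2001+0+23·29·19=14674 → min 2964.
Length 4: M1..M4: k=1: 0+4368+15·28·29=16548; k=2: 9660+2001+15·23·29=21666; k=3: 3192+0+15·3·29=4497 → min 4497 | M2..M5: k=2: 0+2964+28·23·19=15200; k=3: 1932+1653+28·3·19=5181; k=4: 4368+0+28·29·19=19796 → min 5181.
Length 5: M1..M5: k=1: 0+5181+15·28·19=13161; k=2: 9660+2964+15·23·19=19179; k=3: 3192+1653+15·3·19=5700; k=4: 4497+0+15·29·19=12762 → min 5700.
Optimal order: ((M1 × (M2 × M3)) × (M4 × M5)) with cost 5700.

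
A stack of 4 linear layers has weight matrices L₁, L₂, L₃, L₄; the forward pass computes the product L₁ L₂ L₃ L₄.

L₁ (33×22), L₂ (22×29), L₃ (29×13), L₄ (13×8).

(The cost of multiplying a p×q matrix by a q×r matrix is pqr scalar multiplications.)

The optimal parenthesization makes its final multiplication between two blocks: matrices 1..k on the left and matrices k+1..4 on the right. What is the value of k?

1

Adjacent pairs: L₁L₂ = 33·22·29 = 21054; L₂L₃ = 22·29·13 = 8294; L₃L₄ = 29·13·8 = 3016.
Length 3: L₁..L₃: k=1: 0+8294+33·22·13=17732; k=2: 21054+0+33·29·13=33495 → min 17732 | L₂..L₄: k=2: 0+3016+22·29·8=8120; k=3: 8294+0+22·13·8=10582 → min 8120.
Top-level splits: k=1: (L₁..L₁)·(L₂..L₄) → 0+8120+33·22·8 = 13928; k=2: (L₁..L₂)·(L₃..L₄) → 21054+3016+33·29·8 = 31726; k=3: (L₁..L₃)·(L₄..L₄) → 17732+0+33·13·8 = 21164.
Best split is after L₁, i.e. k = 1.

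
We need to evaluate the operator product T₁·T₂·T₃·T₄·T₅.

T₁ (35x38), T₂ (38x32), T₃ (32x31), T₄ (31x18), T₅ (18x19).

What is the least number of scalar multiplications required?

Adjacent pairs: T₁T₂ = 35·38·32 = 42560; T₂T₃ = 38·32·31 = 37696; T₃T₄ = 32·31·18 = 17856; T₄T₅ = 31·18·19 = 10602.
Length 3: T₁..T₃: k=1: 0+37696+35·38·31=78926; k=2: 42560+0+35·32·31=77280 → min 77280 | T₂..T₄: k=2: 0+17856+38·32·18=39744; k=3: 37696+0+38·31·18=58900 → min 39744 | T₃..T₅: k=3: 0+10602+32·31·19=29450; k=4: 17856+0+32·18·19=28800 → min 28800.
Length 4: T₁..T₄: k=1: 0+39744+35·38·18=63684; k=2: 42560+17856+35·32·18=80576; k=3: 77280+0+35·31·18=96810 → min 63684 | T₂..T₅: k=2: 0+28800+38·32·19=51904; k=3: 37696+10602+38·31·19=70680; k=4: 39744+0+38·18·19=52740 → min 51904.
Length 5: T₁..T₅: k=1: 0+51904+35·38·19=77174; k=2: 42560+28800+35·32·19=92640; k=3: 77280+10602+35·31·19=108497; k=4: 63684+0+35·18·19=75654 → min 75654.
Optimal order: ((T₁·(T₂·(T₃·T₄)))·T₅) with cost 75654.

75654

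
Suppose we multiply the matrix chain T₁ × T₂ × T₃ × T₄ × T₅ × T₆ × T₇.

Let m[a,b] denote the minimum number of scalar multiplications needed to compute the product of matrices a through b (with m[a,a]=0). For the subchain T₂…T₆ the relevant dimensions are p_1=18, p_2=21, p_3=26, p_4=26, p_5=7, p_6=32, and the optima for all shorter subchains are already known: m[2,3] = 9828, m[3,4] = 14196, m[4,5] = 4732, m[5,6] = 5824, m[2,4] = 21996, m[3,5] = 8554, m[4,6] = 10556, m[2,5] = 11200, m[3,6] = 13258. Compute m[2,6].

m[2,6] = min over k∈[2,5] of m[2,k]+m[k+1,6]+p_{1}·p_k·p_{6}.
k=2: 0 + 13258 + 18·21·32 = 25354; k=3: 9828 + 10556 + 18·26·32 = 35360; k=4: 21996 + 5824 + 18·26·32 = 42796; k=5: 11200 + 0 + 18·7·32 = 15232.
Minimum: 15232 at k=5.

15232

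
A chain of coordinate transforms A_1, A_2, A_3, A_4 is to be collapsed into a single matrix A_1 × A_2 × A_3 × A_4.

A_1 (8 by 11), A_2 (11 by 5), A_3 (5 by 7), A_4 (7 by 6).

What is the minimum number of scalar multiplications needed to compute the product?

890

Adjacent pairs: A_1A_2 = 8·11·5 = 440; A_2A_3 = 11·5·7 = 385; A_3A_4 = 5·7·6 = 210.
Length 3: A_1..A_3: k=1: 0+385+8·11·7=1001; k=2: 440+0+8·5·7=720 → min 720 | A_2..A_4: k=2: 0+210+11·5·6=540; k=3: 385+0+11·7·6=847 → min 540.
Length 4: A_1..A_4: k=1: 0+540+8·11·6=1068; k=2: 440+210+8·5·6=890; k=3: 720+0+8·7·6=1056 → min 890.
Optimal order: ((A_1 × A_2) × (A_3 × A_4)) with cost 890.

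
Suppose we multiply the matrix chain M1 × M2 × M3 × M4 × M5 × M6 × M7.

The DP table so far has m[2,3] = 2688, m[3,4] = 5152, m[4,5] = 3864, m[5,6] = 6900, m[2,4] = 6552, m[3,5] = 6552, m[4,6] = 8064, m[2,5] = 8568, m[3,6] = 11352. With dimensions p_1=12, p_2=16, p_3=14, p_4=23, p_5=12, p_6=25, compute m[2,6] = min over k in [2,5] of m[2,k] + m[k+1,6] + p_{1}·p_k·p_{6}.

m[2,6] = min over k∈[2,5] of m[2,k]+m[k+1,6]+p_{1}·p_k·p_{6}.
k=2: 0 + 11352 + 12·16·25 = 16152; k=3: 2688 + 8064 + 12·14·25 = 14952; k=4: 6552 + 6900 + 12·23·25 = 20352; k=5: 8568 + 0 + 12·12·25 = 12168.
Minimum: 12168 at k=5.

12168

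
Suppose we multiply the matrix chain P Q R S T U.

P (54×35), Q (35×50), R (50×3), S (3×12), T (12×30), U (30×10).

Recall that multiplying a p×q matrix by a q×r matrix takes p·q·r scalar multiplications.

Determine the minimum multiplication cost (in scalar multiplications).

Adjacent pairs: PQ = 54·35·50 = 94500; QR = 35·50·3 = 5250; RS = 50·3·12 = 1800; ST = 3·12·30 = 1080; TU = 12·30·10 = 3600.
Length 3: P..R: k=1: 0+5250+54·35·3=10920; k=2: 94500+0+54·50·3=102600 → min 10920 | Q..S: k=2: 0+1800+35·50·12=22800; k=3: 5250+0+35·3·12=6510 → min 6510 | R..T: k=3: 0+1080+50·3·30=5580; k=4: 1800+0+50·12·30=19800 → min 5580 | S..U: k=4: 0+3600+3·12·10=3960; k=5: 1080+0+3·30·10=1980 → min 1980.
Length 4: P..S: k=1: 0+6510+54·35·12=29190; k=2: 94500+1800+54·50·12=128700; k=3: 10920+0+54·3·12=12864 → min 12864 | Q..T: k=2: 0+5580+35·50·30=58080; k=3: 5250+1080+35·3·30=9480; k=4: 6510+0+35·12·30=19110 → min 9480 | R..U: k=3: 0+1980+50·3·10=3480; k=4: 1800+3600+50·12·10=11400; k=5: 5580+0+50·30·10=20580 → min 3480.
Length 5: P..T: k=1: 0+9480+54·35·30=66180; k=2: 94500+5580+54·50·30=181080; k=3: 10920+1080+54·3·30=16860; k=4: 12864+0+54·12·30=32304 → min 16860 | Q..U: k=2: 0+3480+35·50·10=20980; k=3: 5250+1980+35·3·10=8280; k=4: 6510+3600+35·12·10=14310; k=5: 9480+0+35·30·10=19980 → min 8280.
Length 6: P..U: k=1: 0+8280+54·35·10=27180; k=2: 94500+3480+54·50·10=124980; k=3: 10920+1980+54·3·10=14520; k=4: 12864+3600+54·12·10=22944; k=5: 16860+0+54·30·10=33060 → min 14520.
Optimal order: ((P (Q R)) ((S T) U)) with cost 14520.

14520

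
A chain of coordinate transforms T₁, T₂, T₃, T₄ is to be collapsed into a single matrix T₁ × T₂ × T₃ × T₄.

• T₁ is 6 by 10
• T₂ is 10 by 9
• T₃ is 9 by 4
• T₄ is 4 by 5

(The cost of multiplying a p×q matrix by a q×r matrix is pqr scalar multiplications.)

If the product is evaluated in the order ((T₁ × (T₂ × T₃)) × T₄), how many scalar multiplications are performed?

720

(T₂ × T₃): 10×9 by 9×4 → 10×4, cost 10·9·4 = 360
(T₁ × (T₂ × T₃)): 6×10 by 10×4 → 6×4, cost 6·10·4 = 240; cumulative 600
((T₁ × (T₂ × T₃)) × T₄): 6×4 by 4×5 → 6×5, cost 6·4·5 = 120; cumulative 720
Total: 720 scalar multiplications.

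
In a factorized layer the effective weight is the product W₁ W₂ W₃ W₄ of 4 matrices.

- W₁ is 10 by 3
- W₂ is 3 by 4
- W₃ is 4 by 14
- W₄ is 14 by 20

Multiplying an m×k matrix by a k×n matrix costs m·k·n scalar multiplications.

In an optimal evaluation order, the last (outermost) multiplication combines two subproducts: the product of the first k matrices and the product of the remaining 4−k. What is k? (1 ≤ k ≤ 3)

Adjacent pairs: W₁W₂ = 10·3·4 = 120; W₂W₃ = 3·4·14 = 168; W₃W₄ = 4·14·20 = 1120.
Length 3: W₁..W₃: k=1: 0+168+10·3·14=588; k=2: 120+0+10·4·14=680 → min 588 | W₂..W₄: k=2: 0+1120+3·4·20=1360; k=3: 168+0+3·14·20=1008 → min 1008.
Top-level splits: k=1: (W₁..W₁)·(W₂..W₄) → 0+1008+10·3·20 = 1608; k=2: (W₁..W₂)·(W₃..W₄) → 120+1120+10·4·20 = 2040; k=3: (W₁..W₃)·(W₄..W₄) → 588+0+10·14·20 = 3388.
Best split is after W₁, i.e. k = 1.

1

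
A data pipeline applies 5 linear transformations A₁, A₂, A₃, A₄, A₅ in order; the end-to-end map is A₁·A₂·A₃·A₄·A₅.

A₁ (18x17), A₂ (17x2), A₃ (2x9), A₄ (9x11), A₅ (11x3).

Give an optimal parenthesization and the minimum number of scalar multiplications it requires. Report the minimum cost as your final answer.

984

Adjacent pairs: A₁A₂ = 18·17·2 = 612; A₂A₃ = 17·2·9 = 306; A₃A₄ = 2·9·11 = 198; A₄A₅ = 9·11·3 = 297.
Length 3: A₁..A₃: k=1: 0+306+18·17·9=3060; k=2: 612+0+18·2·9=936 → min 936 | A₂..A₄: k=2: 0+198+17·2·11=572; k=3: 306+0+17·9·11=1989 → min 572 | A₃..A₅: k=3: 0+297+2·9·3=351; k=4: 198+0+2·11·3=264 → min 264.
Length 4: A₁..A₄: k=1: 0+572+18·17·11=3938; k=2: 612+198+18·2·11=1206; k=3: 936+0+18·9·11=2718 → min 1206 | A₂..A₅: k=2: 0+264+17·2·3=366; k=3: 306+297+17·9·3=1062; k=4: 572+0+17·11·3=1133 → min 366.
Length 5: A₁..A₅: k=1: 0+366+18·17·3=1284; k=2: 612+264+18·2·3=984; k=3: 936+297+18·9·3=1719; k=4: 1206+0+18·11·3=1800 → min 984.
Optimal parenthesization: ((A₁·A₂)·((A₃·A₄)·A₅)) with cost 984.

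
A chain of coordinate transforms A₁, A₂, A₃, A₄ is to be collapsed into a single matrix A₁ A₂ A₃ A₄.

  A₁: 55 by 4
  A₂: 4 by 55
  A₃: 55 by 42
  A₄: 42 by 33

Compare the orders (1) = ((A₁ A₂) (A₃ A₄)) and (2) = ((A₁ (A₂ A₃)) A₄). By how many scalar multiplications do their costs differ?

93445

Order (1) = ((A₁ A₂) (A₃ A₄)): (A₁ A₂): 55×4 by 4×55 → 55×55, cost 55·4·55 = 12100; (A₃ A₄): 55×42 by 42×33 → 55×33, cost 55·42·33 = 76230; ((A₁ A₂) (A₃ A₄)): 55×55 by 55×33 → 55×33, cost 55·55·33 = 99825; cumulative 188155. Total 188155.
Order (2) = ((A₁ (A₂ A₃)) A₄): (A₂ A₃): 4×55 by 55×42 → 4×42, cost 4·55·42 = 9240; (A₁ (A₂ A₃)): 55×4 by 4×42 → 55×42, cost 55·4·42 = 9240; cumulative 18480; ((A₁ (A₂ A₃)) A₄): 55×42 by 42×33 → 55×33, cost 55·42·33 = 76230; cumulative 94710. Total 94710.
Difference: |188155 − 94710| = 93445.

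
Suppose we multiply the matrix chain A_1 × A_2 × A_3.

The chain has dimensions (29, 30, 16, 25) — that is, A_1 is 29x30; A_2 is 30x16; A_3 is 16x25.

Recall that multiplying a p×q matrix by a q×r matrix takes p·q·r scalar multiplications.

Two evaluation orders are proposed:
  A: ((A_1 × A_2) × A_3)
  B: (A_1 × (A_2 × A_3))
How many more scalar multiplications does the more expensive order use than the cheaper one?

Order A = ((A_1 × A_2) × A_3): (A_1 × A_2): 29×30 by 30×16 → 29×16, cost 29·30·16 = 13920; ((A_1 × A_2) × A_3): 29×16 by 16×25 → 29×25, cost 29·16·25 = 11600; cumulative 25520. Total 25520.
Order B = (A_1 × (A_2 × A_3)): (A_2 × A_3): 30×16 by 16×25 → 30×25, cost 30·16·25 = 12000; (A_1 × (A_2 × A_3)): 29×30 by 30×25 → 29×25, cost 29·30·25 = 21750; cumulative 33750. Total 33750.
Difference: |25520 − 33750| = 8230.

8230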